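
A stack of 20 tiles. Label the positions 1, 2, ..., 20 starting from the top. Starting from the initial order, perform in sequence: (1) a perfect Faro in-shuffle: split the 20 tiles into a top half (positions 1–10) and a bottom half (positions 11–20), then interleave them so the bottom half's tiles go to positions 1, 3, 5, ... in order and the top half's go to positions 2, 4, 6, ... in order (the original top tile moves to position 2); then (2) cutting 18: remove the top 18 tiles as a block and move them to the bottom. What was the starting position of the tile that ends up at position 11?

Undo the operations in reverse order, starting from position 11:
  undo op 2 (cut 18): 11 ← 9
  undo op 1 (in-shuffle, from bottom half): 9 ← 15
So the tile at position 11 came from original position 15.

15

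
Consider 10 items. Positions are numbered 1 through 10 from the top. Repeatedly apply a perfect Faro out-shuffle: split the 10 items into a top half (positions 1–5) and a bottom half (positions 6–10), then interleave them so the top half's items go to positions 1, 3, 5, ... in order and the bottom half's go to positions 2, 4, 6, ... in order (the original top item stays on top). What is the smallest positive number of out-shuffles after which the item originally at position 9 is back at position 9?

Follow position 9 under repeated out-shuffles:
9 → 8 → 6 → 2 → 3 → 5 → 9
It first returns after 6 out-shuffles.

6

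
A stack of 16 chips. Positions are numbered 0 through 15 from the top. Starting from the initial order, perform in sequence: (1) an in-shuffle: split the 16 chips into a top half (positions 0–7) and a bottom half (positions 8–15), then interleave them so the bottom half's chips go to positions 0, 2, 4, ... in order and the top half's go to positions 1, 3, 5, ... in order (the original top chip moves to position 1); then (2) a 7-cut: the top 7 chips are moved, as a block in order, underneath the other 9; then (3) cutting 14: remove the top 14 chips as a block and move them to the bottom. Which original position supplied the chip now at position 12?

Undo the operations in reverse order, starting from position 12:
  undo op 3 (cut 14): 12 ← 10
  undo op 2 (cut 7): 10 ← 1
  undo op 1 (in-shuffle, from top half): 1 ← 0
So the chip at position 12 came from original position 0.

0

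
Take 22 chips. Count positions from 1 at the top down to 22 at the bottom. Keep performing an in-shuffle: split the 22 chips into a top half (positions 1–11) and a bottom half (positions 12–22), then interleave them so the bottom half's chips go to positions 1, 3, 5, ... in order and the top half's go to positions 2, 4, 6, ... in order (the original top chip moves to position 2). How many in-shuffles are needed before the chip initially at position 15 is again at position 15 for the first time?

11

Follow position 15 under repeated in-shuffles:
15 → 7 → 14 → 5 → 10 → 20 → 17 → 11 → 22 → 21 → 19 → 15
It first returns after 11 in-shuffles.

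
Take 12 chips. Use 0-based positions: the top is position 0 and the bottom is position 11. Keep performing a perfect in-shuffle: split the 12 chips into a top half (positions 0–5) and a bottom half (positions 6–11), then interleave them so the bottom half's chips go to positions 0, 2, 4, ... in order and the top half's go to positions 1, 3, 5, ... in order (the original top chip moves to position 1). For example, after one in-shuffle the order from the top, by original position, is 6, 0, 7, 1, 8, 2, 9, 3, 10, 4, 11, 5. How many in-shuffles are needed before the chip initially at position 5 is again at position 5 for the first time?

12

Follow position 5 under repeated in-shuffles:
5 → 11 → 10 → 8 → 4 → 9 → 6 → 0 → 1 → 3 → 7 → 2 → 5
It first returns after 12 in-shuffles.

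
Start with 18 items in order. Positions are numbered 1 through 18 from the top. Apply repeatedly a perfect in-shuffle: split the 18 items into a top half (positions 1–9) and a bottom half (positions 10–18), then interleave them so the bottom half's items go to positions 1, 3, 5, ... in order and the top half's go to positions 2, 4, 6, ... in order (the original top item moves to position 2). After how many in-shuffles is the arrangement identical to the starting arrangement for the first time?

18

The in-shuffle permutes the 18 positions with cycle lengths [18].
Every item is home exactly when every cycle has completed a whole number of laps, i.e. after lcm(18) = 18 in-shuffles.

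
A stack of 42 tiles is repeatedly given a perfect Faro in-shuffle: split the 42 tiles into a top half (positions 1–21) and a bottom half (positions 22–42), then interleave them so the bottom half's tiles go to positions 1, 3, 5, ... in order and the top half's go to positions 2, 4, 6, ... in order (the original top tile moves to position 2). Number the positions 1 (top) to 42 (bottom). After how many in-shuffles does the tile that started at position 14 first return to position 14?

14

Follow position 14 under repeated in-shuffles:
14 → 28 → 13 → 26 → 9 → 18 → 36 → 29 → 15 → 30 → 17 → 34 → 25 → 7 → 14
It first returns after 14 in-shuffles.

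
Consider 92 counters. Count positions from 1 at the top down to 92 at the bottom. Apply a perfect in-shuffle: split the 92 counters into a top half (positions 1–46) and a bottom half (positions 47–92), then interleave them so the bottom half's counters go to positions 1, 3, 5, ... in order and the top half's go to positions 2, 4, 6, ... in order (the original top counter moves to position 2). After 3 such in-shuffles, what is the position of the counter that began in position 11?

Track the counter's position through each in-shuffle:
11 → 22 → 44 → 88

88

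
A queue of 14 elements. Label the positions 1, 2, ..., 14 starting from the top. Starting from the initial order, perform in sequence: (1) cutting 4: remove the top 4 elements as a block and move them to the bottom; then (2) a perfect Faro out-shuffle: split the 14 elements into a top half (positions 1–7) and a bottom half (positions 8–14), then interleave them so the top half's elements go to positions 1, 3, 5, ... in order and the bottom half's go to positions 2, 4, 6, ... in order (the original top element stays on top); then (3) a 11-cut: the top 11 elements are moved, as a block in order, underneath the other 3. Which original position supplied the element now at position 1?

3

Undo the operations in reverse order, starting from position 1:
  undo op 3 (cut 11): 1 ← 12
  undo op 2 (out-shuffle, from bottom half): 12 ← 13
  undo op 1 (cut 4): 13 ← 3
So the element at position 1 came from original position 3.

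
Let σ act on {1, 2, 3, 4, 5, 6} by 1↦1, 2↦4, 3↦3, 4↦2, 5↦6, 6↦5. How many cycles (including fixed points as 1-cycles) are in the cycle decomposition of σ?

4

Cycle decomposition: (1) (2 4) (3) (5 6).
4 cycles.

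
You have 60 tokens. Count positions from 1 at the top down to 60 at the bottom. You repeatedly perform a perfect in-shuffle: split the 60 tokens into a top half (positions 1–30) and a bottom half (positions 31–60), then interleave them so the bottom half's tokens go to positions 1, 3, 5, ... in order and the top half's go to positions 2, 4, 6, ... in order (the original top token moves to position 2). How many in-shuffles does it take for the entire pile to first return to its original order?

The in-shuffle permutes the 60 positions with cycle lengths [60].
Every token is home exactly when every cycle has completed a whole number of laps, i.e. after lcm(60) = 60 in-shuffles.

60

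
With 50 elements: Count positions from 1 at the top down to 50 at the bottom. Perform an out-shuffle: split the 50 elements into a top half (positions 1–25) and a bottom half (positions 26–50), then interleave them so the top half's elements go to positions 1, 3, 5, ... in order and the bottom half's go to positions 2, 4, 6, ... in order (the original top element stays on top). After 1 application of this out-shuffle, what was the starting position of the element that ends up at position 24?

37

Work backwards from position 24, undoing one out-shuffle at a time:
24 ← 37
So the element now at position 24 started at position 37.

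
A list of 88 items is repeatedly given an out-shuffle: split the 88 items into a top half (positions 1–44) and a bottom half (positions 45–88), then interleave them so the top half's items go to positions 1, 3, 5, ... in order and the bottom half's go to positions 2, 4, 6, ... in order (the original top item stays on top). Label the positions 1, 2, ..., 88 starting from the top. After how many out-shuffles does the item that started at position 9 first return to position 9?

28

Follow position 9 under repeated out-shuffles:
9 → 17 → 33 → 65 → 42 → 83 → 78 → 68 → ... → 9 (length 28)
It first returns after 28 out-shuffles.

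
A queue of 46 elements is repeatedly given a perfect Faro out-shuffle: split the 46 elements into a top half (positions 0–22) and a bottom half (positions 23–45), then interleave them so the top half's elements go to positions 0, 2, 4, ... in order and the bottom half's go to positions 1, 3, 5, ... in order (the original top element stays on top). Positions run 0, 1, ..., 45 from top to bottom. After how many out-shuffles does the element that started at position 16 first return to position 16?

Follow position 16 under repeated out-shuffles:
16 → 32 → 19 → 38 → 31 → 17 → 34 → 23 → 1 → 2 → 4 → 8 → 16
It first returns after 12 out-shuffles.

12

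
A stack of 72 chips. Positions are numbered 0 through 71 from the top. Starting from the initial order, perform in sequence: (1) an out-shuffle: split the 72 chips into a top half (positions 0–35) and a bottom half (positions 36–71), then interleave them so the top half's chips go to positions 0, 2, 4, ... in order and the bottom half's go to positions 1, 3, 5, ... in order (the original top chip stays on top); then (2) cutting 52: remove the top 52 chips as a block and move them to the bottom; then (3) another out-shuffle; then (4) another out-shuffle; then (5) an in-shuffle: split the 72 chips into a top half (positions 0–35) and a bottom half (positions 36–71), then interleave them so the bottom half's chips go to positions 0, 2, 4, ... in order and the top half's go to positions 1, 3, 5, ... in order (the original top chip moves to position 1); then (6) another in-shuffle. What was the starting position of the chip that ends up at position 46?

38

Undo the operations in reverse order, starting from position 46:
  undo op 6 (in-shuffle, from bottom half): 46 ← 59
  undo op 5 (in-shuffle, from top half): 59 ← 29
  undo op 4 (out-shuffle, from bottom half): 29 ← 50
  undo op 3 (out-shuffle, from top half): 50 ← 25
  undo op 2 (cut 52): 25 ← 5
  undo op 1 (out-shuffle, from bottom half): 5 ← 38
So the chip at position 46 came from original position 38.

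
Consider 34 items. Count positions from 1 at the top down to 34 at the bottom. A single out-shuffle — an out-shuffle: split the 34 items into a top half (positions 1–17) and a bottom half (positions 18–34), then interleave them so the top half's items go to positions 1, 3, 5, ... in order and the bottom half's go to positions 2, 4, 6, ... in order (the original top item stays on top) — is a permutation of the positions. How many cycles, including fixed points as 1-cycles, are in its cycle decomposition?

Trace each unvisited position around until it returns:
(1) (2 3 5 9 17 33 32 30 26 18) (4 7 13 25 16 31 28 22 10 19) (6 11 21 8 15 29 24 14 27 20) (12 23) (34)
6 cycles in total.

6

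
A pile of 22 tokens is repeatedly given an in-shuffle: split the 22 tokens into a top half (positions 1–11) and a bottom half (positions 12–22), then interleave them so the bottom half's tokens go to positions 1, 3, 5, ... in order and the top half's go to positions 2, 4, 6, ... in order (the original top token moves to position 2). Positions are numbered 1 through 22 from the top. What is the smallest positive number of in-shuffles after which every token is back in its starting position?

The in-shuffle permutes the 22 positions with cycle lengths [11, 11].
Every token is home exactly when every cycle has completed a whole number of laps, i.e. after lcm(11) = 11 in-shuffles.

11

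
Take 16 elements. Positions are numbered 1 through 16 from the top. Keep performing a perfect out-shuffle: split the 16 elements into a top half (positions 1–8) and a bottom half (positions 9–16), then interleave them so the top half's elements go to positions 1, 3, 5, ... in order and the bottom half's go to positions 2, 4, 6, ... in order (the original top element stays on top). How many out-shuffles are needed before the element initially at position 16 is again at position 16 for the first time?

Position 16 is fixed by the out-shuffle; it is already back after 1 application.

1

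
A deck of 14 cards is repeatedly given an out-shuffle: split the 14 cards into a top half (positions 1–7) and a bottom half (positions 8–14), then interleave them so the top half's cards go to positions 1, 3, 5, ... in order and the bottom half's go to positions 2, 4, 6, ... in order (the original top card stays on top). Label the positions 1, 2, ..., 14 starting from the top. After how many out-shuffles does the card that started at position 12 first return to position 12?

12

Follow position 12 under repeated out-shuffles:
12 → 10 → 6 → 11 → 8 → 2 → 3 → 5 → 9 → 4 → 7 → 13 → 12
It first returns after 12 out-shuffles.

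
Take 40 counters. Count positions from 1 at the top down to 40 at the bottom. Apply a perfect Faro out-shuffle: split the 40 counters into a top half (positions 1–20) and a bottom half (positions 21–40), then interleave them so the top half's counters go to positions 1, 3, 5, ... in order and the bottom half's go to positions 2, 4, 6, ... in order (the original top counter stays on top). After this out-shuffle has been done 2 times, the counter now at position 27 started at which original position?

27

Work backwards from position 27, undoing one out-shuffle at a time:
27 ← 14 ← 27
So the counter now at position 27 started at position 27.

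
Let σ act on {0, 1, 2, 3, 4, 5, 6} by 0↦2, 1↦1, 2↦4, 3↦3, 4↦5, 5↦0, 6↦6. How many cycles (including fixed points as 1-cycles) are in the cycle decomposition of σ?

4

Cycle decomposition: (0 2 4 5) (1) (3) (6).
4 cycles.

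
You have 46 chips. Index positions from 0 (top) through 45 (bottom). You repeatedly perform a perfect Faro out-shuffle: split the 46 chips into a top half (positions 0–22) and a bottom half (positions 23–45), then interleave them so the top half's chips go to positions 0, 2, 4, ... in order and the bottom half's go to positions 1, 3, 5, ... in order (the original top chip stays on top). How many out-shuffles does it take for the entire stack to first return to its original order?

12

The out-shuffle permutes the 46 positions with cycle lengths [1, 1, 2, 4, 4, 4, 6, 12, 12].
Every chip is home exactly when every cycle has completed a whole number of laps, i.e. after lcm(1, 2, 4, 6, 12) = 12 out-shuffles.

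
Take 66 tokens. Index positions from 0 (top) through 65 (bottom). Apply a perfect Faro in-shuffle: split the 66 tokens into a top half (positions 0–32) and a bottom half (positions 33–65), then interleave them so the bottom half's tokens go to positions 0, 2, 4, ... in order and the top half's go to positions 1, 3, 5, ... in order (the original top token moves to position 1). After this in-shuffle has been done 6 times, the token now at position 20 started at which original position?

59

Work backwards from position 20, undoing one in-shuffle at a time:
20 ← 43 ← 21 ← 10 ← 38 ← 52 ← 59
So the token now at position 20 started at position 59.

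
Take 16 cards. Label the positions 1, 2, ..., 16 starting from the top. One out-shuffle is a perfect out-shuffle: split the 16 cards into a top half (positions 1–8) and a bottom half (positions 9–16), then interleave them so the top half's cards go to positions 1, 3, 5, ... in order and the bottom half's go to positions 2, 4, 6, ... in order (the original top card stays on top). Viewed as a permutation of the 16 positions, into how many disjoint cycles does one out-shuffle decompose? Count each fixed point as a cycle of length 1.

6

Trace each unvisited position around until it returns:
(1) (2 3 5 9) (4 7 13 10) (6 11) (8 15 14 12) (16)
6 cycles in total.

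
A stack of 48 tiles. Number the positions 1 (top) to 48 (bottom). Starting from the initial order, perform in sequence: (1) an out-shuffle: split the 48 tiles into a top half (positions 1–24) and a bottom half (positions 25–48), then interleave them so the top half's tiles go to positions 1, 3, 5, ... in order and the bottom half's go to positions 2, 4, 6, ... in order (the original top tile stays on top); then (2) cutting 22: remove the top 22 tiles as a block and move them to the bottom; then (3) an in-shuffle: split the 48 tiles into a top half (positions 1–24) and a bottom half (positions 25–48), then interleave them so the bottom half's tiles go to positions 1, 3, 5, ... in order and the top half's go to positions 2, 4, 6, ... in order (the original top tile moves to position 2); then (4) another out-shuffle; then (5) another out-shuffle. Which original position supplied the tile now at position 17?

Undo the operations in reverse order, starting from position 17:
  undo op 5 (out-shuffle, from top half): 17 ← 9
  undo op 4 (out-shuffle, from top half): 9 ← 5
  undo op 3 (in-shuffle, from bottom half): 5 ← 27
  undo op 2 (cut 22): 27 ← 1
  undo op 1 (out-shuffle, from top half): 1 ← 1
So the tile at position 17 came from original position 1.

1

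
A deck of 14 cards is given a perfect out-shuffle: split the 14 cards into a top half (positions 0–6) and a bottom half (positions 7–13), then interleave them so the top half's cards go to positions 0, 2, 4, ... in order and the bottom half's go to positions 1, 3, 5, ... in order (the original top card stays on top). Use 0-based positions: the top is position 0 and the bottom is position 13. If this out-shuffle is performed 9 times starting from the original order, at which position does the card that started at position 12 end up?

8

Track the card's position through each out-shuffle:
12 → 11 → 9 → 5 → 10 → 7 → 1 → 2 → 4 → 8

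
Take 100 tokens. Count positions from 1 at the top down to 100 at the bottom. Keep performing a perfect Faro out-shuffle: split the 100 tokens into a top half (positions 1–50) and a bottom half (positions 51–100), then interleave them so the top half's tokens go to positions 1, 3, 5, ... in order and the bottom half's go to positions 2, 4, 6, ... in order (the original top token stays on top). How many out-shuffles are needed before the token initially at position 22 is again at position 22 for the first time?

10

Follow position 22 under repeated out-shuffles:
22 → 43 → 85 → 70 → 40 → 79 → 58 → 16 → 31 → 61 → 22
It first returns after 10 out-shuffles.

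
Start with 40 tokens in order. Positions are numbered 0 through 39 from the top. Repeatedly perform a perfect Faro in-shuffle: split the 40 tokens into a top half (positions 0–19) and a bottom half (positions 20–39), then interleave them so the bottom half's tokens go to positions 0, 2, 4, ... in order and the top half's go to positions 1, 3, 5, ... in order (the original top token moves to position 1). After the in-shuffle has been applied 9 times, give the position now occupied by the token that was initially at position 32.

3

Track the token's position through each in-shuffle:
32 → 24 → 8 → 17 → 35 → 30 → 20 → 0 → 1 → 3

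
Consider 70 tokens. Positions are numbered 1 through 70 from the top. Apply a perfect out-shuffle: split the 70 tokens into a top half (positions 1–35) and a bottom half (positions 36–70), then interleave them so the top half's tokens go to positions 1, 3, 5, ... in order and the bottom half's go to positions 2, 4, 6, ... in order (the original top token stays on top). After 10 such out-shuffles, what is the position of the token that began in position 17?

32

Track the token's position through each out-shuffle:
17 → 33 → 65 → 60 → 50 → 30 → 59 → 48 → 26 → 51 → 32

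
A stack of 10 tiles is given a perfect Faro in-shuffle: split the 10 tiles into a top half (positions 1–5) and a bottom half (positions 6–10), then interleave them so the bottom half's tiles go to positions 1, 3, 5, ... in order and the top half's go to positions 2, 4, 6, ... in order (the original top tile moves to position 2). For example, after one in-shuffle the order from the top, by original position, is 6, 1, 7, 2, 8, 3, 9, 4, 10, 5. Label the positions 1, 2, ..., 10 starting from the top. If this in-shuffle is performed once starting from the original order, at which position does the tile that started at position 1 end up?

Track the tile's position through each in-shuffle:
1 → 2

2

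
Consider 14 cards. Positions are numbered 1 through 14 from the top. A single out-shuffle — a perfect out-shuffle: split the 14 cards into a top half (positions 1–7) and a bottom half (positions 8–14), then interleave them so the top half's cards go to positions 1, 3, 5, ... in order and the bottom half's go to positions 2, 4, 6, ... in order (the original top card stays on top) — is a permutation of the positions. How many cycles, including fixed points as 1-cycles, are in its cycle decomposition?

3

Trace each unvisited position around until it returns:
(1) (2 3 5 9 4 7 ... len 12) (14)
3 cycles in total.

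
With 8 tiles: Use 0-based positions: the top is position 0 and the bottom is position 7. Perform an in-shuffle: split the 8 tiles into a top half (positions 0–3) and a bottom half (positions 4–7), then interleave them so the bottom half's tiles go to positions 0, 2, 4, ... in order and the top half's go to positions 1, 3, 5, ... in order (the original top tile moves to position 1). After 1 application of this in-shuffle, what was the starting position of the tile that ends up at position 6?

Work backwards from position 6, undoing one in-shuffle at a time:
6 ← 7
So the tile now at position 6 started at position 7.

7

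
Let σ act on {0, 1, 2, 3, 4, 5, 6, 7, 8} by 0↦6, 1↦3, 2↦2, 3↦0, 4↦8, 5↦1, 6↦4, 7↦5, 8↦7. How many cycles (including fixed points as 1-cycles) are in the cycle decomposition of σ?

Cycle decomposition: (0 6 4 8 7 5 1 3) (2).
2 cycles.

2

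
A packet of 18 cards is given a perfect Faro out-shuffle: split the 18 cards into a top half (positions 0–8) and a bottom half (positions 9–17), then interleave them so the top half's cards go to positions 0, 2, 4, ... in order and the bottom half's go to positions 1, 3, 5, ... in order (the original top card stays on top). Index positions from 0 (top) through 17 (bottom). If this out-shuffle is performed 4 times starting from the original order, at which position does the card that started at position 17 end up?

Position 17 is a fixed point of every out-shuffle, so the card never moves.

17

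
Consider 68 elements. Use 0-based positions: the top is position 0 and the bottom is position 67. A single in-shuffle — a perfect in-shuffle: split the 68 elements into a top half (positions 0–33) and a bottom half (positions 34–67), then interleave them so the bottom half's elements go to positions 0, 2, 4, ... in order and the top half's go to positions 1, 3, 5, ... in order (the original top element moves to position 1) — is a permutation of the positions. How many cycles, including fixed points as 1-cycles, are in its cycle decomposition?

5

Trace each unvisited position around until it returns:
(0 1 3 7 15 31 ... len 22) (2 5 11 23 47 26 ... len 11) (4 9 19 39 10 21 ... len 22) (14 29 59 50 32 65 ... len 11) (22 45)
5 cycles in total.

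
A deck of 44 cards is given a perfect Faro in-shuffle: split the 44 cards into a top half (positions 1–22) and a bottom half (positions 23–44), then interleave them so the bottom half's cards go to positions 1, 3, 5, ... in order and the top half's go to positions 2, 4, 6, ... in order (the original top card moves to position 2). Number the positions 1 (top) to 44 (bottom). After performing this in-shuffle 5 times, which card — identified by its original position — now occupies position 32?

Work backwards from position 32, undoing one in-shuffle at a time:
32 ← 16 ← 8 ← 4 ← 2 ← 1
So the card now at position 32 started at position 1.

1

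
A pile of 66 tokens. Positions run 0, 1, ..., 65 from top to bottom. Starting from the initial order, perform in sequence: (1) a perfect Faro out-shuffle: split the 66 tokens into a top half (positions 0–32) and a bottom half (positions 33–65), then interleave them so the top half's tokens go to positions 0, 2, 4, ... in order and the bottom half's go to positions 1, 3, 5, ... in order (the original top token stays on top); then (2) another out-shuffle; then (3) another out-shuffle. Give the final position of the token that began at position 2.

16

Track the token from position 2 forward through each operation:
  after op 1 (out-shuffle): 2 → 4
  after op 2 (out-shuffle): 4 → 8
  after op 3 (out-shuffle): 8 → 16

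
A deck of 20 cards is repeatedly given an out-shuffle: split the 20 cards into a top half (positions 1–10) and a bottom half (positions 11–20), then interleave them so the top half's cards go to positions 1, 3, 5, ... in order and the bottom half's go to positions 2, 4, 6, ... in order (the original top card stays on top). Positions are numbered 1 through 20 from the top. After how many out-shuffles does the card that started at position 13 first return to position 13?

18

Follow position 13 under repeated out-shuffles:
13 → 6 → 11 → 2 → 3 → 5 → 9 → 17 → 14 → 8 → 15 → 10 → 19 → 18 → 16 → 12 → 4 → 7 → 13
It first returns after 18 out-shuffles.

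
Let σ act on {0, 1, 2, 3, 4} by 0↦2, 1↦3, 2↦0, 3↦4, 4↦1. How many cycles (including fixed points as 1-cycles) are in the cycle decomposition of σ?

2

Cycle decomposition: (0 2) (1 3 4).
2 cycles.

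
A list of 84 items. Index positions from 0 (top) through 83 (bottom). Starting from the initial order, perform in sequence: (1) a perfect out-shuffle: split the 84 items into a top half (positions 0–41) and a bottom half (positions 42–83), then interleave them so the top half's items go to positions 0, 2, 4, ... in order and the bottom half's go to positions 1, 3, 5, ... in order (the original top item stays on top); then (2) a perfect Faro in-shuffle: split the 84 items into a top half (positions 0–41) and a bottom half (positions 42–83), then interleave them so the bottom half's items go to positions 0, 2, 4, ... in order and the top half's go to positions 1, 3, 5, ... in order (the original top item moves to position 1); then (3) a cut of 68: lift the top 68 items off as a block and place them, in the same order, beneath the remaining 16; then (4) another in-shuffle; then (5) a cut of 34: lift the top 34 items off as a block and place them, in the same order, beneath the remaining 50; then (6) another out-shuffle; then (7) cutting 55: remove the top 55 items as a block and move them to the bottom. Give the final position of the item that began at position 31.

Track the item from position 31 forward through each operation:
  after op 1 (out-shuffle): 31 → 62
  after op 2 (in-shuffle): 62 → 40
  after op 3 (cut 68): 40 → 56
  after op 4 (in-shuffle): 56 → 28
  after op 5 (cut 34): 28 → 78
  after op 6 (out-shuffle): 78 → 73
  after op 7 (cut 55): 73 → 18

18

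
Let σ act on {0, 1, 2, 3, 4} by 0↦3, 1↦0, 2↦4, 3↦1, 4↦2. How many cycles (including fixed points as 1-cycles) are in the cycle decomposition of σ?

2

Cycle decomposition: (0 3 1) (2 4).
2 cycles.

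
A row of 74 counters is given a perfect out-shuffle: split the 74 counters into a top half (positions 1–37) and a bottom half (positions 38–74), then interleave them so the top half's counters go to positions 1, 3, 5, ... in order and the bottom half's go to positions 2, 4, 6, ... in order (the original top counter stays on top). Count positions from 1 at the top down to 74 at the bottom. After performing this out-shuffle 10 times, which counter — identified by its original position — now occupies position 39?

20

Work backwards from position 39, undoing one out-shuffle at a time:
39 ← 20 ← 47 ← 24 ← 49 ← 25 ← 13 ← 7 ← 4 ← 39 ← 20
So the counter now at position 39 started at position 20.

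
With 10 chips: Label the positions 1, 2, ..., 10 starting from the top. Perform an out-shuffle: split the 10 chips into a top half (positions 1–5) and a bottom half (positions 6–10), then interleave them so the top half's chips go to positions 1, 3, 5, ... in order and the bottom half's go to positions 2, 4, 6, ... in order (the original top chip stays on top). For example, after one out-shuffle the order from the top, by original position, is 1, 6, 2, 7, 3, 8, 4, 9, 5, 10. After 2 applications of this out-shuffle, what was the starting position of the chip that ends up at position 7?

7

Work backwards from position 7, undoing one out-shuffle at a time:
7 ← 4 ← 7
So the chip now at position 7 started at position 7.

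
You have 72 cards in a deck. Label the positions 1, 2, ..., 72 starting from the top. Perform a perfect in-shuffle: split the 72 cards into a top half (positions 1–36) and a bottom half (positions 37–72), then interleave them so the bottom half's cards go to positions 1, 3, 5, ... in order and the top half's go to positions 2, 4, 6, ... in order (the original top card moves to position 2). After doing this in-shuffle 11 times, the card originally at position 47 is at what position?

42

Track the card's position through each in-shuffle:
47 → 21 → 42 → 11 → 22 → 44 → 15 → 30 → 60 → 47 → 21 → 42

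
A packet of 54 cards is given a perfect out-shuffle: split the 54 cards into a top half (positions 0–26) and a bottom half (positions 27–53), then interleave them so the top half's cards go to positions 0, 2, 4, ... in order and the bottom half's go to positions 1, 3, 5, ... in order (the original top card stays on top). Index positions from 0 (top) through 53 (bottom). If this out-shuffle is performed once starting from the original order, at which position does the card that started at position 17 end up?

34

Track the card's position through each out-shuffle:
17 → 34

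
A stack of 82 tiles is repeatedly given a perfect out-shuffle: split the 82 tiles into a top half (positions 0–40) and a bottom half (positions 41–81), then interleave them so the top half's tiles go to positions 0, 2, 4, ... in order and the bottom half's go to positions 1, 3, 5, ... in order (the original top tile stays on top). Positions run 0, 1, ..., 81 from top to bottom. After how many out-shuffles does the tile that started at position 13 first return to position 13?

54

Follow position 13 under repeated out-shuffles:
13 → 26 → 52 → 23 → 46 → 11 → 22 → 44 → ... → 13 (length 54)
It first returns after 54 out-shuffles.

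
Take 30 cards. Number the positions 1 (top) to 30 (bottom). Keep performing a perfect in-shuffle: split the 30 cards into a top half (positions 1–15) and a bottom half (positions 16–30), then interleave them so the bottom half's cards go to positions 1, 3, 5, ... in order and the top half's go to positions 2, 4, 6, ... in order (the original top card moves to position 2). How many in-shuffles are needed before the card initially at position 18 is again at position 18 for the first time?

5

Follow position 18 under repeated in-shuffles:
18 → 5 → 10 → 20 → 9 → 18
It first returns after 5 in-shuffles.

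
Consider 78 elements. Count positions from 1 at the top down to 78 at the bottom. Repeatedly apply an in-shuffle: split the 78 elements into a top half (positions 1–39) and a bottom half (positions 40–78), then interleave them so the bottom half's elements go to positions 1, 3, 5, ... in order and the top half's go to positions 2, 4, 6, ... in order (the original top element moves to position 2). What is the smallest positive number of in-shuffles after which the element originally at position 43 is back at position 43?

Follow position 43 under repeated in-shuffles:
43 → 7 → 14 → 28 → 56 → 33 → 66 → 53 → ... → 43 (length 39)
It first returns after 39 in-shuffles.

39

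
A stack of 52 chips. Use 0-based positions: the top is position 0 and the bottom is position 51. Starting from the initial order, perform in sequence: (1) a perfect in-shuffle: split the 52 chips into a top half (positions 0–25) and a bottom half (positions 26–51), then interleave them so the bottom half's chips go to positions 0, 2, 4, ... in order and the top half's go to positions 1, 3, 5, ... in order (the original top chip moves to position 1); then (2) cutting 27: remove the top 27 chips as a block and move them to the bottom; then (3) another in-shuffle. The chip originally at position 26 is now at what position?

Track the chip from position 26 forward through each operation:
  after op 1 (in-shuffle): 26 → 0
  after op 2 (cut 27): 0 → 25
  after op 3 (in-shuffle): 25 → 51

51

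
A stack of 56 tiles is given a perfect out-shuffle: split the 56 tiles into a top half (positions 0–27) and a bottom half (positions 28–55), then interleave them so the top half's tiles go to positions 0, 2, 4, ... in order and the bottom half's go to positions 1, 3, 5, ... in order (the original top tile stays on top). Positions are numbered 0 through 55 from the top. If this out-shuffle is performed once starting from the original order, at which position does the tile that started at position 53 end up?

51

Track the tile's position through each out-shuffle:
53 → 51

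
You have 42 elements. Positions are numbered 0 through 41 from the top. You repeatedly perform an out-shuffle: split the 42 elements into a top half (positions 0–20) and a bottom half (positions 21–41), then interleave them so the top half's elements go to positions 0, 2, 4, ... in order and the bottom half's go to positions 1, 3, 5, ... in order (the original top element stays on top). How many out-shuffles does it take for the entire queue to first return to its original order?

The out-shuffle permutes the 42 positions with cycle lengths [1, 1, 20, 20].
Every element is home exactly when every cycle has completed a whole number of laps, i.e. after lcm(1, 20) = 20 out-shuffles.

20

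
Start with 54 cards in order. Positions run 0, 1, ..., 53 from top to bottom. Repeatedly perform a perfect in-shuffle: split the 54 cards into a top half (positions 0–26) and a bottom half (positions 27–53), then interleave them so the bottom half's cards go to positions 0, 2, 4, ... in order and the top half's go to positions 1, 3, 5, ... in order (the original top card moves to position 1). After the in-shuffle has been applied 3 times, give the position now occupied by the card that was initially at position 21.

Track the card's position through each in-shuffle:
21 → 43 → 32 → 10

10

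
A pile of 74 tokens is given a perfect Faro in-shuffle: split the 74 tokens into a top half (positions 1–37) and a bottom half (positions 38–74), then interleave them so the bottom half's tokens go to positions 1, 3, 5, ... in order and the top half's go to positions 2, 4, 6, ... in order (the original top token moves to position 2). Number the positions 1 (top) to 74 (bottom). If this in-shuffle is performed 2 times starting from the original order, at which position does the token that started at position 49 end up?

Track the token's position through each in-shuffle:
49 → 23 → 46

46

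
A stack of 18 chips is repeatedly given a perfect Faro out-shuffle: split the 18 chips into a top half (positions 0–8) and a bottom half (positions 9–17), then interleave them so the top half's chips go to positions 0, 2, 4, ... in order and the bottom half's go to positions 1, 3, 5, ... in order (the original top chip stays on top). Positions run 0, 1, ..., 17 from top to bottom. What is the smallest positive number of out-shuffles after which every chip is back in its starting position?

The out-shuffle permutes the 18 positions with cycle lengths [1, 1, 8, 8].
Every chip is home exactly when every cycle has completed a whole number of laps, i.e. after lcm(1, 8) = 8 out-shuffles.

8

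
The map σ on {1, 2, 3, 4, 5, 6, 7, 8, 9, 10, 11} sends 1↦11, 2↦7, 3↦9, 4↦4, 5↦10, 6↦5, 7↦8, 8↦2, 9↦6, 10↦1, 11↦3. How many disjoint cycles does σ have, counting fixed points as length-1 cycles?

Cycle decomposition: (1 11 3 9 6 5 10) (2 7 8) (4).
3 cycles.

3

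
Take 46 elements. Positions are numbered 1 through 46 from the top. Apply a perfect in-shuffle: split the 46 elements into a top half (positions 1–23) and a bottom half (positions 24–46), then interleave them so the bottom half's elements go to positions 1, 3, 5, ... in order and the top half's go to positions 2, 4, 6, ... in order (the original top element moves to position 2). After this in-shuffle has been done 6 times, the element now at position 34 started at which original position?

2

Work backwards from position 34, undoing one in-shuffle at a time:
34 ← 17 ← 32 ← 16 ← 8 ← 4 ← 2
So the element now at position 34 started at position 2.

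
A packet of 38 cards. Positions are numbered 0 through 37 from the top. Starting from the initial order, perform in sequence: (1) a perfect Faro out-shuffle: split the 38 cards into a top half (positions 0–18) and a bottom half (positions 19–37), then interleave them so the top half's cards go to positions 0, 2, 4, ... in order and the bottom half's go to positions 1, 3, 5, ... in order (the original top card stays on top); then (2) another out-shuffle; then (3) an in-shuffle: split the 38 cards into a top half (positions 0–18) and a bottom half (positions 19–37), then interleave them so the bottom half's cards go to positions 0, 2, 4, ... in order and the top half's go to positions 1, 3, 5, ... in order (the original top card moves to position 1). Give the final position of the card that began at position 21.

Track the card from position 21 forward through each operation:
  after op 1 (out-shuffle): 21 → 5
  after op 2 (out-shuffle): 5 → 10
  after op 3 (in-shuffle): 10 → 21

21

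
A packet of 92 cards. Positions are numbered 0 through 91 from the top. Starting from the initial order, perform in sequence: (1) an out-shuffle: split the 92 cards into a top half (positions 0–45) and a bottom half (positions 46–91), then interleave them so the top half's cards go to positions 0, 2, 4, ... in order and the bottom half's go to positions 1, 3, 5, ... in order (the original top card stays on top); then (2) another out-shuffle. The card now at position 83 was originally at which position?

Undo the operations in reverse order, starting from position 83:
  undo op 2 (out-shuffle, from bottom half): 83 ← 87
  undo op 1 (out-shuffle, from bottom half): 87 ← 89
So the card at position 83 came from original position 89.

89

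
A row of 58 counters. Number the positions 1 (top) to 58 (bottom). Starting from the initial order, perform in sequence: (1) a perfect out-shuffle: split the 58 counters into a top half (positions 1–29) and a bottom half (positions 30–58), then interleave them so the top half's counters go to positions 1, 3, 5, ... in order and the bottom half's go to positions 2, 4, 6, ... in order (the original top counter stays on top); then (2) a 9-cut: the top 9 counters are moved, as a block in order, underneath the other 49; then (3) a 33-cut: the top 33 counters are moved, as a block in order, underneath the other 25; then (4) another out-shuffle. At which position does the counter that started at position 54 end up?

Track the counter from position 54 forward through each operation:
  after op 1 (out-shuffle): 54 → 50
  after op 2 (cut 9): 50 → 41
  after op 3 (cut 33): 41 → 8
  after op 4 (out-shuffle): 8 → 15

15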